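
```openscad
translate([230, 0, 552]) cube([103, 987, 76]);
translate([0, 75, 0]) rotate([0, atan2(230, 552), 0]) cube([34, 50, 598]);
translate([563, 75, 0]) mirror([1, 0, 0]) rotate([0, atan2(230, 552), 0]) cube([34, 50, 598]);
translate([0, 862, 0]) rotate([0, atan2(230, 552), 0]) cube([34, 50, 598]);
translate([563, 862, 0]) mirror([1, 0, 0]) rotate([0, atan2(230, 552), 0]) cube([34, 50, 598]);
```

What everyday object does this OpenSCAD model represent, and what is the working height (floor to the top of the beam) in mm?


A sawhorse. The overall height is 628 mm.

A beam across two mirrored pairs of raked legs — a sawhorse. The beam's underside is at z = 552 (matching the legs' vertical rise in atan2(230, 552)) and the beam is 76 mm tall, so its top is at 552 + 76 = 628 mm. The raked legs top out at the beam's underside, so that is the highest point.


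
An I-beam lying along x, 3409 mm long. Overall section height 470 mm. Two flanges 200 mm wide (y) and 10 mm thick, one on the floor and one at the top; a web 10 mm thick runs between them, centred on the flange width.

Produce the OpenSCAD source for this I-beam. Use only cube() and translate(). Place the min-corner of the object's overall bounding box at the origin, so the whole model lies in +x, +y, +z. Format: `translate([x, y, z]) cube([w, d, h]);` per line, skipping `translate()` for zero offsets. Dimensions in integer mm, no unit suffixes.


cube([3409, 200, 10]);
translate([0, 95, 10]) cube([3409, 10, 450]);
translate([0, 0, 460]) cube([3409, 200, 10]);


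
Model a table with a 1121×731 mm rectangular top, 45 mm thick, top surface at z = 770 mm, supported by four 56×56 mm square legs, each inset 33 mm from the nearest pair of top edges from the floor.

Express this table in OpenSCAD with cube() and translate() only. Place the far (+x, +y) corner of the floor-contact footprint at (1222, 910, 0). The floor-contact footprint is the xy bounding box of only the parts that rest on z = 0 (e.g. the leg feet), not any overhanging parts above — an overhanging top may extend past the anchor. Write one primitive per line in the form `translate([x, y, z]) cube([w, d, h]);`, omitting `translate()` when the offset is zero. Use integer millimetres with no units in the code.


// leg_h = 770 - 45 = 725
translate([134, 212, 725]) cube([1121, 731, 45]);
translate([167, 245, 0]) cube([56, 56, 725]);
translate([1166, 245, 0]) cube([56, 56, 725]);
translate([167, 854, 0]) cube([56, 56, 725]);
translate([1166, 854, 0]) cube([56, 56, 725]);


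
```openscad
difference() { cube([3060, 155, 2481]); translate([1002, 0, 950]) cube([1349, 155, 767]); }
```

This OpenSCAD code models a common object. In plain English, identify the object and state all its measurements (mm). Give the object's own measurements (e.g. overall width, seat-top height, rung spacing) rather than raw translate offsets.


A wall 3060 mm long (x), 155 mm thick (y), 2481 mm tall, with a rectangular window opening cut through it. The opening is 1349 mm wide and 767 mm tall; its sill is at z = 950 mm and its near (−x) edge is 1002 mm from the wall's −x end. The opening passes through the full wall thickness.


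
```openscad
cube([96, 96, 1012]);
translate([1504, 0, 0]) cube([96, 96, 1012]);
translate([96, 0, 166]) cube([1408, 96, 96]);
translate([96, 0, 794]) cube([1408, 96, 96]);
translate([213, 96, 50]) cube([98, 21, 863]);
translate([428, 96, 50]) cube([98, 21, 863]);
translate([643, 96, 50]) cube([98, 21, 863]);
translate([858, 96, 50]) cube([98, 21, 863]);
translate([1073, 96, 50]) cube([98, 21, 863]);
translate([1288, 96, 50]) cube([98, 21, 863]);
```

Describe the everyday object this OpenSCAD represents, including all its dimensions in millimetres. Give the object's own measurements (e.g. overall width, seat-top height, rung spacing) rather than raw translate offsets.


A fence section. Two 96×96 mm posts, 1012 mm tall, stand on the floor with a clear span of 1408 mm between their inner faces. Two horizontal rails of 96×96 mm section span the gap between the posts with their undersides at z = 166 mm and z = 794 mm, flush with the posts' −y face. 6 pickets, each 98 mm wide, 21 mm thick and 863 mm tall, are fixed to the +y face of the rails with their bottoms at z = 50 mm, spaced across the span with a 117 mm gap after the −x post and between neighbouring pickets, with 118 mm left before the +x post.


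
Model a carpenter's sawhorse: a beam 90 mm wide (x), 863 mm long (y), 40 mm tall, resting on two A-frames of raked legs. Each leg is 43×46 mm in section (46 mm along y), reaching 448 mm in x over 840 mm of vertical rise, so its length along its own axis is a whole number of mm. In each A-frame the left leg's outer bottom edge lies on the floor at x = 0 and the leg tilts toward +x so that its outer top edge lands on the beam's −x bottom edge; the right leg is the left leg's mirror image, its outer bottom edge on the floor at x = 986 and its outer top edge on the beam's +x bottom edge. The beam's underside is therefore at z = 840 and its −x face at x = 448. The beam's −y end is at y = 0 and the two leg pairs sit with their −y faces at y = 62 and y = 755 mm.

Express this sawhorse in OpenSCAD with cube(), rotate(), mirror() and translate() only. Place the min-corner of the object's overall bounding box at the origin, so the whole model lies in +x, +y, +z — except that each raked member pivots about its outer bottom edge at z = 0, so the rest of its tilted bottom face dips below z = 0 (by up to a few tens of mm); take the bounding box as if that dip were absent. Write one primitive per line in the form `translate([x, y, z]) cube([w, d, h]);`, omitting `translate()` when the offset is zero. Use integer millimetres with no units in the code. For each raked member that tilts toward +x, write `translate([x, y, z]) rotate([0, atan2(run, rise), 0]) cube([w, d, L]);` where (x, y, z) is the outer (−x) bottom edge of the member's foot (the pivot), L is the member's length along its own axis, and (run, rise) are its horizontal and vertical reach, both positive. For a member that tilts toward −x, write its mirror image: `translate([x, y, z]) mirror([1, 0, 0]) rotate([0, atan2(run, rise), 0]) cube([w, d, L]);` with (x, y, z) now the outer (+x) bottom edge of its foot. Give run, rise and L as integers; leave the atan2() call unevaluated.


translate([448, 0, 840]) cube([90, 863, 40]);
translate([0, 62, 0]) rotate([0, atan2(448, 840), 0]) cube([43, 46, 952]);
translate([986, 62, 0]) mirror([1, 0, 0]) rotate([0, atan2(448, 840), 0]) cube([43, 46, 952]);
translate([0, 755, 0]) rotate([0, atan2(448, 840), 0]) cube([43, 46, 952]);
translate([986, 755, 0]) mirror([1, 0, 0]) rotate([0, atan2(448, 840), 0]) cube([43, 46, 952]);


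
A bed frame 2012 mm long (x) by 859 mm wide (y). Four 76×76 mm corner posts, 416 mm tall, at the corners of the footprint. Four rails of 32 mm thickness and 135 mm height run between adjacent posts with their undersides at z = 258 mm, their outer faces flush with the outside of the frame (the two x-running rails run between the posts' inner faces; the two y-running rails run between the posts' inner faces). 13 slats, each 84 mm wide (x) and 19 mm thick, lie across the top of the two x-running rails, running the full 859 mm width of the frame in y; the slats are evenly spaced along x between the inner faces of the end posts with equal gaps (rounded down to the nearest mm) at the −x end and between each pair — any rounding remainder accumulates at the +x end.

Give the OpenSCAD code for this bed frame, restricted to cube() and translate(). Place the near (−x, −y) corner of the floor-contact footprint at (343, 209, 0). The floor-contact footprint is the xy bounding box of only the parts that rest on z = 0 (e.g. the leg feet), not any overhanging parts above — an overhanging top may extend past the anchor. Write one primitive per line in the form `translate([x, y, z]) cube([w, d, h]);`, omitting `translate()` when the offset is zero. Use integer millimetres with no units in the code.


translate([343, 209, 0]) cube([76, 76, 416]);
translate([343, 992, 0]) cube([76, 76, 416]);
translate([2279, 209, 0]) cube([76, 76, 416]);
translate([2279, 992, 0]) cube([76, 76, 416]);
translate([419, 209, 258]) cube([1860, 32, 135]);
translate([419, 1036, 258]) cube([1860, 32, 135]);
translate([343, 285, 258]) cube([32, 707, 135]);
translate([2323, 285, 258]) cube([32, 707, 135]);
translate([473, 209, 393]) cube([84, 859, 19]);
translate([611, 209, 393]) cube([84, 859, 19]);
translate([749, 209, 393]) cube([84, 859, 19]);
translate([887, 209, 393]) cube([84, 859, 19]);
translate([1025, 209, 393]) cube([84, 859, 19]);
translate([1163, 209, 393]) cube([84, 859, 19]);
translate([1301, 209, 393]) cube([84, 859, 19]);
translate([1439, 209, 393]) cube([84, 859, 19]);
translate([1577, 209, 393]) cube([84, 859, 19]);
translate([1715, 209, 393]) cube([84, 859, 19]);
translate([1853, 209, 393]) cube([84, 859, 19]);
translate([1991, 209, 393]) cube([84, 859, 19]);
translate([2129, 209, 393]) cube([84, 859, 19]);


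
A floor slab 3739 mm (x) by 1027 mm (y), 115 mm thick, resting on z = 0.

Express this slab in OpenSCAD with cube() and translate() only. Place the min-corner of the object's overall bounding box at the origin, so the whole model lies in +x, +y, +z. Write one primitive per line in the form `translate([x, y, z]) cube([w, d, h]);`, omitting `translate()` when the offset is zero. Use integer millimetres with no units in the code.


cube([3739, 1027, 115]);


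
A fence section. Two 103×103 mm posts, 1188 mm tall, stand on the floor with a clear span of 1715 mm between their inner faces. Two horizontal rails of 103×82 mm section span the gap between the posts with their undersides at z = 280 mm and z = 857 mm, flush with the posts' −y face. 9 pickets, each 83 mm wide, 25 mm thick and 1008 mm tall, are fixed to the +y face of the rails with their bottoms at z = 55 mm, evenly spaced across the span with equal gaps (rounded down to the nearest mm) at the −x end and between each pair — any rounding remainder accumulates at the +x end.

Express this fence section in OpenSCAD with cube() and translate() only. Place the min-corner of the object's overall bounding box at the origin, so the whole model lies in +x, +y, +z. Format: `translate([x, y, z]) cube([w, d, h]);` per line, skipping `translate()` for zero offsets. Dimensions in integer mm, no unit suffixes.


cube([103, 103, 1188]);
translate([1818, 0, 0]) cube([103, 103, 1188]);
translate([103, 0, 280]) cube([1715, 103, 82]);
translate([103, 0, 857]) cube([1715, 103, 82]);
translate([199, 103, 55]) cube([83, 25, 1008]);
translate([378, 103, 55]) cube([83, 25, 1008]);
translate([557, 103, 55]) cube([83, 25, 1008]);
translate([736, 103, 55]) cube([83, 25, 1008]);
translate([915, 103, 55]) cube([83, 25, 1008]);
translate([1094, 103, 55]) cube([83, 25, 1008]);
translate([1273, 103, 55]) cube([83, 25, 1008]);
translate([1452, 103, 55]) cube([83, 25, 1008]);
translate([1631, 103, 55]) cube([83, 25, 1008]);


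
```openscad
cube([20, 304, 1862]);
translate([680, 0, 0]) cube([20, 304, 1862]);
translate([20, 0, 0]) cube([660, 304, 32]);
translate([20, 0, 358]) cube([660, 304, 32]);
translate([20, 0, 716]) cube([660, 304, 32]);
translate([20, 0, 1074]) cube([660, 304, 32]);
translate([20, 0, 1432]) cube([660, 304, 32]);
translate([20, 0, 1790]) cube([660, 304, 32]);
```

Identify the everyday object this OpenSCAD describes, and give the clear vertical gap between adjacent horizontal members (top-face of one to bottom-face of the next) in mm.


A bookshelf. The clear shelf gap is 326 mm.

Two tall side panels with 6 horizontal boards between them — a bookshelf. The first two shelf undersides are at z = 0 and z = 358; with shelf thickness 32, the clear gap is 358 − 0 − 32 = 326 mm.


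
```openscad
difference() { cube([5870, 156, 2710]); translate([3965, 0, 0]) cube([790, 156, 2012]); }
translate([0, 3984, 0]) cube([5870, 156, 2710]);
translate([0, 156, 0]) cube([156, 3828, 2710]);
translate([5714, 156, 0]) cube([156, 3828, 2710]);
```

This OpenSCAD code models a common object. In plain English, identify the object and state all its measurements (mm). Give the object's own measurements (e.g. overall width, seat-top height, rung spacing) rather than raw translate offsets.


A single room: four walls, each 2710 mm tall and 156 mm thick, enclosing an outside footprint 5870×4140 mm (x × y), no floor or roof. The front and back walls (−y and +y sides) run the full x-width; the side walls fit between their inner faces. A door opening 790 mm wide and 2012 mm tall is cut through the front wall from the floor up, its −x edge 3965 mm from the wall's −x end.


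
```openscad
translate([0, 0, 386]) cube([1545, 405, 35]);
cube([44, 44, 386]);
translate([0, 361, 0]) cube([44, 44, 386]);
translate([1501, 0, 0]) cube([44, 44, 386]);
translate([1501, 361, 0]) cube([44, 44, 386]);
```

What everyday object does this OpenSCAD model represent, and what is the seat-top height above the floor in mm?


A bench. The seat-top height is 421 mm.

A long slab on four corner posts — a bench. The slab sits at z = 386 with thickness 35, so the top is 386 + 35 = 421 mm.


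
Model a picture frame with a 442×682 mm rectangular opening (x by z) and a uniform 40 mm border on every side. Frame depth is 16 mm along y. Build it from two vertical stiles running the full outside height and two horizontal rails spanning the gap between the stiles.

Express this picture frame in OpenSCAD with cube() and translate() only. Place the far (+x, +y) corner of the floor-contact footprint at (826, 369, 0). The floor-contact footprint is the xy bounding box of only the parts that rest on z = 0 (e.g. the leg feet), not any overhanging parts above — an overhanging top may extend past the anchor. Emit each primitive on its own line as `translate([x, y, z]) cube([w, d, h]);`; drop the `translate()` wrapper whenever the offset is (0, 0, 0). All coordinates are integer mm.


translate([304, 353, 0]) cube([40, 16, 762]);
translate([786, 353, 0]) cube([40, 16, 762]);
translate([344, 353, 0]) cube([442, 16, 40]);
translate([344, 353, 722]) cube([442, 16, 40]);


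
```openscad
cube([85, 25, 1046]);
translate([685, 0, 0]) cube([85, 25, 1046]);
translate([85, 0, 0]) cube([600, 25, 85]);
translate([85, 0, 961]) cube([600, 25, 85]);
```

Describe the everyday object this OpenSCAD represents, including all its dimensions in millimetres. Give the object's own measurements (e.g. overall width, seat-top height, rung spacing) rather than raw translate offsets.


A rectangular picture frame lying in the x–z plane (depth along y). The opening is 600 mm wide (x) by 876 mm tall (z), surrounded by a border 85 mm wide on all four sides. The frame is 25 mm deep and is made of two full-height vertical stiles with two horizontal rails fitted between them.


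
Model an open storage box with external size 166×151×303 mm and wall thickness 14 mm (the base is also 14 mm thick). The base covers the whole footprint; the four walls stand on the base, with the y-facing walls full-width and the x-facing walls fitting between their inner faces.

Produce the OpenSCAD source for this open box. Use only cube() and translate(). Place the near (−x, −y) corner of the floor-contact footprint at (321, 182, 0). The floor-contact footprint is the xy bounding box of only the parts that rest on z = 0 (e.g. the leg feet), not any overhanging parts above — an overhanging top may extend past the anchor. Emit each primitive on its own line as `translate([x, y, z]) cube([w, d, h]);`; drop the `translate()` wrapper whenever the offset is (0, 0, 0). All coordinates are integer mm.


translate([321, 182, 0]) cube([166, 151, 14]);
translate([321, 182, 14]) cube([166, 14, 289]);
translate([321, 319, 14]) cube([166, 14, 289]);
translate([321, 196, 14]) cube([14, 123, 289]);
translate([473, 196, 14]) cube([14, 123, 289]);


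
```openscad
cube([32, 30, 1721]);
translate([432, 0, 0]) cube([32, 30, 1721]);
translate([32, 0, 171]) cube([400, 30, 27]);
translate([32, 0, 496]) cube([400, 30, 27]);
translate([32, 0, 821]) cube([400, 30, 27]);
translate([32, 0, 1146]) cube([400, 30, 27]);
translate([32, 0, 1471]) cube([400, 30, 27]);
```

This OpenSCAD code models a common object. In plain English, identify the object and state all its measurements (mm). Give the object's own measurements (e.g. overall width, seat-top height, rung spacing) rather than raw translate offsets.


A straight ladder. Two 32×30 mm vertical rails, 1721 mm tall, stand 464 mm apart (outside-to-outside) with their front faces coplanar on the −y side. 5 rungs, each 30 mm deep and 27 mm tall, span between the inner faces of the rails, front faces flush with the rails. The lowest rung's underside is at z = 171 mm and rungs are spaced 325 mm apart (underside to underside).


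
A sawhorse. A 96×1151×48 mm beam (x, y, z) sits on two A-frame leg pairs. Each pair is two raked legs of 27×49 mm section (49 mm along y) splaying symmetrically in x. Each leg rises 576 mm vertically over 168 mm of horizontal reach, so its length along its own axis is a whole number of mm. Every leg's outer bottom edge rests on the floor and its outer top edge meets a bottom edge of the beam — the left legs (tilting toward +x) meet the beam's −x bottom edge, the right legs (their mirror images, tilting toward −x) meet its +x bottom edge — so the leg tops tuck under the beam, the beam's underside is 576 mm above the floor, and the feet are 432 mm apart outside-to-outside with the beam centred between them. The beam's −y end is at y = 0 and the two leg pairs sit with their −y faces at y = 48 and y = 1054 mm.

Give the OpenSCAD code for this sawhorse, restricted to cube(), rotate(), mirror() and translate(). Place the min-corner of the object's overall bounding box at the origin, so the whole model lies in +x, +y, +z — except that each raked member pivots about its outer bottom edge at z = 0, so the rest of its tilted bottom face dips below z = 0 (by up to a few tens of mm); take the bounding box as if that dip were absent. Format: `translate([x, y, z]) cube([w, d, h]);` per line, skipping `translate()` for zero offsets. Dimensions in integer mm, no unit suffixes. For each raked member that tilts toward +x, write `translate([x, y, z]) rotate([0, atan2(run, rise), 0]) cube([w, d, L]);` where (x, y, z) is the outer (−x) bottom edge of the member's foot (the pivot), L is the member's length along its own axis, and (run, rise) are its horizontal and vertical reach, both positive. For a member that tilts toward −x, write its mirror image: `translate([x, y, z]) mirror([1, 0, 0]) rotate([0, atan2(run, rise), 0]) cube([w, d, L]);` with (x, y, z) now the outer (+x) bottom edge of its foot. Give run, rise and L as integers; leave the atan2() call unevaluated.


// leg length = √(168² + 576²) = 600
// right-leg outer foot x = 2·168 + 96 = 432
// beam min-corner = (168, 0, 576)
translate([168, 0, 576]) cube([96, 1151, 48]);
translate([0, 48, 0]) rotate([0, atan2(168, 576), 0]) cube([27, 49, 600]);
translate([432, 48, 0]) mirror([1, 0, 0]) rotate([0, atan2(168, 576), 0]) cube([27, 49, 600]);
translate([0, 1054, 0]) rotate([0, atan2(168, 576), 0]) cube([27, 49, 600]);
translate([432, 1054, 0]) mirror([1, 0, 0]) rotate([0, atan2(168, 576), 0]) cube([27, 49, 600]);


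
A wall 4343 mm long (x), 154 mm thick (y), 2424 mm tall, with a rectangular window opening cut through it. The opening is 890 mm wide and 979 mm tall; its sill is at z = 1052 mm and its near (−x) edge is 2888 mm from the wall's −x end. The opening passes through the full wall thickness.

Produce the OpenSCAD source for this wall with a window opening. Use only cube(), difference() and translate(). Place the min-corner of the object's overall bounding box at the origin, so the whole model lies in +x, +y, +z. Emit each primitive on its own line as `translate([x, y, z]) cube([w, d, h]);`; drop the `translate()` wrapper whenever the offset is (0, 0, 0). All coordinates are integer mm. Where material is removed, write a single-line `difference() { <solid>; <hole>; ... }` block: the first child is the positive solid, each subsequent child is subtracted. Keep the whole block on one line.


difference() { cube([4343, 154, 2424]); translate([2888, 0, 1052]) cube([890, 154, 979]); }


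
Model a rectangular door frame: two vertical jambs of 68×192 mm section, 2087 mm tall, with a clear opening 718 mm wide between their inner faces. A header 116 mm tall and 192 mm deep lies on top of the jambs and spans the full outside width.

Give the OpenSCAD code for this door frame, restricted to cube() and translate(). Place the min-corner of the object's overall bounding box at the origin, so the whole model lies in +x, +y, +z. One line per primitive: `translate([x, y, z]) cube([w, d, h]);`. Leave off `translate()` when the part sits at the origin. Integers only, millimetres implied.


cube([68, 192, 2087]);
translate([786, 0, 0]) cube([68, 192, 2087]);
translate([0, 0, 2087]) cube([854, 192, 116]);


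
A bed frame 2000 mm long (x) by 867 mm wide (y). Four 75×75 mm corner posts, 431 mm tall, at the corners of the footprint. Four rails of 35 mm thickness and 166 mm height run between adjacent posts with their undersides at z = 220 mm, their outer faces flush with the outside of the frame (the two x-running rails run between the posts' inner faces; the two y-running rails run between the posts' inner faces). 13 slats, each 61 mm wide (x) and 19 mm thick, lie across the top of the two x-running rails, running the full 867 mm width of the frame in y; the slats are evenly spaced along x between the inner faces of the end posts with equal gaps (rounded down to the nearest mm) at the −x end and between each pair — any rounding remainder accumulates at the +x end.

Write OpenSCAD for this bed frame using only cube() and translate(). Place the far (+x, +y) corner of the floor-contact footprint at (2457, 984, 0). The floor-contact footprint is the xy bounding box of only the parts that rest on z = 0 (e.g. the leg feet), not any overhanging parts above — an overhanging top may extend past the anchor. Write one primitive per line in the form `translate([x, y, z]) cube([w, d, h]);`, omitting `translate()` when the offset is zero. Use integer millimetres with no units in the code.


// slat z = rail_z + rail_h = 220 + 166 = 386
// slat gap = ⌊(1850 − 13·61) / 14⌋ = 75
translate([457, 117, 0]) cube([75, 75, 431]);
translate([457, 909, 0]) cube([75, 75, 431]);
translate([2382, 117, 0]) cube([75, 75, 431]);
translate([2382, 909, 0]) cube([75, 75, 431]);
translate([532, 117, 220]) cube([1850, 35, 166]);
translate([532, 949, 220]) cube([1850, 35, 166]);
translate([457, 192, 220]) cube([35, 717, 166]);
translate([2422, 192, 220]) cube([35, 717, 166]);
translate([607, 117, 386]) cube([61, 867, 19]);
translate([743, 117, 386]) cube([61, 867, 19]);
translate([879, 117, 386]) cube([61, 867, 19]);
translate([1015, 117, 386]) cube([61, 867, 19]);
translate([1151, 117, 386]) cube([61, 867, 19]);
translate([1287, 117, 386]) cube([61, 867, 19]);
translate([1423, 117, 386]) cube([61, 867, 19]);
translate([1559, 117, 386]) cube([61, 867, 19]);
translate([1695, 117, 386]) cube([61, 867, 19]);
translate([1831, 117, 386]) cube([61, 867, 19]);
translate([1967, 117, 386]) cube([61, 867, 19]);
translate([2103, 117, 386]) cube([61, 867, 19]);
translate([2239, 117, 386]) cube([61, 867, 19]);


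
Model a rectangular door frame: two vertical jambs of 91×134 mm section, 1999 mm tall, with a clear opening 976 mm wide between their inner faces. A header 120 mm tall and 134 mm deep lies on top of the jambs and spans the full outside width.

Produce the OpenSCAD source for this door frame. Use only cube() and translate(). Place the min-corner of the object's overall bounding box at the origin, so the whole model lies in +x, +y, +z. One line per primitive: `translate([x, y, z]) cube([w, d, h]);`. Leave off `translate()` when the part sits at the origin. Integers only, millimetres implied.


cube([91, 134, 1999]);
translate([1067, 0, 0]) cube([91, 134, 1999]);
translate([0, 0, 1999]) cube([1158, 134, 120]);


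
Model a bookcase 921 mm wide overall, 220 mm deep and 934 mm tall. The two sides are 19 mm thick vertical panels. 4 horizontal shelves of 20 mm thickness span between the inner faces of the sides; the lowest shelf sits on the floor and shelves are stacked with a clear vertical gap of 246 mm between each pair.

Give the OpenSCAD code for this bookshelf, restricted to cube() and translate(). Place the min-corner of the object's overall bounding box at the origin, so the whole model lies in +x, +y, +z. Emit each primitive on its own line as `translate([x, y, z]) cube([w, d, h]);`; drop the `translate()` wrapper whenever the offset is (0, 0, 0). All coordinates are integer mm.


cube([19, 220, 934]);
translate([902, 0, 0]) cube([19, 220, 934]);
translate([19, 0, 0]) cube([883, 220, 20]);
translate([19, 0, 266]) cube([883, 220, 20]);
translate([19, 0, 532]) cube([883, 220, 20]);
translate([19, 0, 798]) cube([883, 220, 20]);


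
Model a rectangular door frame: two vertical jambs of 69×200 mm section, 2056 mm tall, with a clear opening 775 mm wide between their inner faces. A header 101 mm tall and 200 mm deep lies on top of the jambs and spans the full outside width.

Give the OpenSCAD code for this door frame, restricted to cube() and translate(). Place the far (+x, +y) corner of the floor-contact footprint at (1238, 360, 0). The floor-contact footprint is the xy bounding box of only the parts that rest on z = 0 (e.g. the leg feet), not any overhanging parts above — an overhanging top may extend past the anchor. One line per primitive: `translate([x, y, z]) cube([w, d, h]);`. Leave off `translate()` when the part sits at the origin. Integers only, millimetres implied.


translate([325, 160, 0]) cube([69, 200, 2056]);
translate([1169, 160, 0]) cube([69, 200, 2056]);
translate([325, 160, 2056]) cube([913, 200, 101]);


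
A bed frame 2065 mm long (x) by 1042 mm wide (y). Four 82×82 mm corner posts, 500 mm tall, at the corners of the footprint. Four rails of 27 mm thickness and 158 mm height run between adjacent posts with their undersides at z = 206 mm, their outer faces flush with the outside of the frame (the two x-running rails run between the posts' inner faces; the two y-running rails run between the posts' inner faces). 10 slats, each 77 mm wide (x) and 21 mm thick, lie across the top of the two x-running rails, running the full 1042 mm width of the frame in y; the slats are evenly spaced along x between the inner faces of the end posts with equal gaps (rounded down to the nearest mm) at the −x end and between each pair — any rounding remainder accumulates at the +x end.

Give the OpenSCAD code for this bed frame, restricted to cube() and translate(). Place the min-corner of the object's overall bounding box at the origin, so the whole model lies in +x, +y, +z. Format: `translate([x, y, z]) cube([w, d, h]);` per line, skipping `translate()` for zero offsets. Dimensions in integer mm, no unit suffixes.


cube([82, 82, 500]);
translate([0, 960, 0]) cube([82, 82, 500]);
translate([1983, 0, 0]) cube([82, 82, 500]);
translate([1983, 960, 0]) cube([82, 82, 500]);
translate([82, 0, 206]) cube([1901, 27, 158]);
translate([82, 1015, 206]) cube([1901, 27, 158]);
translate([0, 82, 206]) cube([27, 878, 158]);
translate([2038, 82, 206]) cube([27, 878, 158]);
translate([184, 0, 364]) cube([77, 1042, 21]);
translate([363, 0, 364]) cube([77, 1042, 21]);
translate([542, 0, 364]) cube([77, 1042, 21]);
translate([721, 0, 364]) cube([77, 1042, 21]);
translate([900, 0, 364]) cube([77, 1042, 21]);
translate([1079, 0, 364]) cube([77, 1042, 21]);
translate([1258, 0, 364]) cube([77, 1042, 21]);
translate([1437, 0, 364]) cube([77, 1042, 21]);
translate([1616, 0, 364]) cube([77, 1042, 21]);
translate([1795, 0, 364]) cube([77, 1042, 21]);


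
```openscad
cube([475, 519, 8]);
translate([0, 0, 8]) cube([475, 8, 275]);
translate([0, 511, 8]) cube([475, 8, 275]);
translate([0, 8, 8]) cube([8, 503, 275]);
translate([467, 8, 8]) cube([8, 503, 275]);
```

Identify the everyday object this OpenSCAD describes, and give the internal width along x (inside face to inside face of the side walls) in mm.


An open box. The internal width is 459 mm.

A 475×519 base slab with four walls standing on it — an open box. The base is 475 mm wide and the walls are 8 mm thick, so the internal width is 475 − 2 × 8 = 459 mm.


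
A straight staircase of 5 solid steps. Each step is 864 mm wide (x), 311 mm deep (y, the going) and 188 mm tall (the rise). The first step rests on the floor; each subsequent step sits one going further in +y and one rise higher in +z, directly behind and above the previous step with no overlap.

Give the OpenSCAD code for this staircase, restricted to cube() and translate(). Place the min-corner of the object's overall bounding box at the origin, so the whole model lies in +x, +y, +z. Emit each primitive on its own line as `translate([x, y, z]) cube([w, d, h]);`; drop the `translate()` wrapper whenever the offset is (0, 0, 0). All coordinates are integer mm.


cube([864, 311, 188]);
translate([0, 311, 188]) cube([864, 311, 188]);
translate([0, 622, 376]) cube([864, 311, 188]);
translate([0, 933, 564]) cube([864, 311, 188]);
translate([0, 1244, 752]) cube([864, 311, 188]);


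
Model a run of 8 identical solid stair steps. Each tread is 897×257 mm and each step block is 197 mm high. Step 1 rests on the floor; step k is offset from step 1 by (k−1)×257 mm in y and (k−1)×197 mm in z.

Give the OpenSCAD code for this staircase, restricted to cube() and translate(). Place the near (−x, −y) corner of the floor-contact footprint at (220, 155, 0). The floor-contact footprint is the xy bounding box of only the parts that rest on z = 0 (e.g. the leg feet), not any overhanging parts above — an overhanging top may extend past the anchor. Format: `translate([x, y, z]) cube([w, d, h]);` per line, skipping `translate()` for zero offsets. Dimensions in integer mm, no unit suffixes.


translate([220, 155, 0]) cube([897, 257, 197]);
translate([220, 412, 197]) cube([897, 257, 197]);
translate([220, 669, 394]) cube([897, 257, 197]);
translate([220, 926, 591]) cube([897, 257, 197]);
translate([220, 1183, 788]) cube([897, 257, 197]);
translate([220, 1440, 985]) cube([897, 257, 197]);
translate([220, 1697, 1182]) cube([897, 257, 197]);
translate([220, 1954, 1379]) cube([897, 257, 197]);


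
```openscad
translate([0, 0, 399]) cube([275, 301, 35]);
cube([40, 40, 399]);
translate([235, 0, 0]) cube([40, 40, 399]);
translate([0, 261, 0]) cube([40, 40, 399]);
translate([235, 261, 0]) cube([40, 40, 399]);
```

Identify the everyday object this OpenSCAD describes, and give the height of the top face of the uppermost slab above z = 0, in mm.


A stool. The seat height is 434 mm.

A 275×301×35 slab at z = 399 on four corner posts — a stool. The seat top is 399 + 35 = 434 mm.


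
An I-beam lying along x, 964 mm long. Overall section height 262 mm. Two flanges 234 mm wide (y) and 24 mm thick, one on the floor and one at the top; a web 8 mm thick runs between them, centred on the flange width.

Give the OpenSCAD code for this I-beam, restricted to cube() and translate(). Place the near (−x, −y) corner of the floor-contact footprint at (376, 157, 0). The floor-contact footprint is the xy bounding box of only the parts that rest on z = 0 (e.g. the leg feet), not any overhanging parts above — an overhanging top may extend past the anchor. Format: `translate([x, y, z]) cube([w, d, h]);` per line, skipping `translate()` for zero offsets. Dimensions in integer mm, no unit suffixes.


translate([376, 157, 0]) cube([964, 234, 24]);
translate([376, 270, 24]) cube([964, 8, 214]);
translate([376, 157, 238]) cube([964, 234, 24]);


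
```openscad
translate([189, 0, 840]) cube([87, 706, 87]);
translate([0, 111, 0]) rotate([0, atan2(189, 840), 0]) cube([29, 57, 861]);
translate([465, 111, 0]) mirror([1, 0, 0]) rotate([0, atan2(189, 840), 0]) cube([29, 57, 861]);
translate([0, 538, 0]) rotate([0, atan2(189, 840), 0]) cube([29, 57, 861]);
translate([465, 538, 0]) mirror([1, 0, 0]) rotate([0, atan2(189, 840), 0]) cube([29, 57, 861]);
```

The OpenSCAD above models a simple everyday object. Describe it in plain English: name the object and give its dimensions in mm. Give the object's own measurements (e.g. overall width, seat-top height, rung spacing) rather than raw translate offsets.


A sawhorse. A 87×706×87 mm beam (x, y, z) sits on two A-frame leg pairs. Each pair is two raked legs of 29×57 mm section (57 mm along y) splaying symmetrically in x. Each leg rises 840 mm vertically over 189 mm of horizontal reach and is 861 mm long along its own axis. Every leg's outer bottom edge rests on the floor and its outer top edge meets a bottom edge of the beam — the left legs (tilting toward +x) meet the beam's −x bottom edge, the right legs (their mirror images, tilting toward −x) meet its +x bottom edge — so the leg tops tuck under the beam, the beam's underside is 840 mm above the floor, and the feet are 465 mm apart outside-to-outside with the beam centred between them. The two leg pairs are set in 111 mm from either end of the beam.


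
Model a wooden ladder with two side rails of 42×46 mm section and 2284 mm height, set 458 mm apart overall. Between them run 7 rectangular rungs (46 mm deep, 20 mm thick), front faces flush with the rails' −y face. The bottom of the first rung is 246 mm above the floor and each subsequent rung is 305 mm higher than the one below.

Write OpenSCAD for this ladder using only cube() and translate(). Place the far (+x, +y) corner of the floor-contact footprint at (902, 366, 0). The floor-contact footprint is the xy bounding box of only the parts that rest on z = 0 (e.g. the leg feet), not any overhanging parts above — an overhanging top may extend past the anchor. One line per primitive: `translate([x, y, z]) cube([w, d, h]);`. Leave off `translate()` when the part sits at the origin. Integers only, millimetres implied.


translate([444, 320, 0]) cube([42, 46, 2284]);
translate([860, 320, 0]) cube([42, 46, 2284]);
translate([486, 320, 246]) cube([374, 46, 20]);
translate([486, 320, 551]) cube([374, 46, 20]);
translate([486, 320, 856]) cube([374, 46, 20]);
translate([486, 320, 1161]) cube([374, 46, 20]);
translate([486, 320, 1466]) cube([374, 46, 20]);
translate([486, 320, 1771]) cube([374, 46, 20]);
translate([486, 320, 2076]) cube([374, 46, 20]);


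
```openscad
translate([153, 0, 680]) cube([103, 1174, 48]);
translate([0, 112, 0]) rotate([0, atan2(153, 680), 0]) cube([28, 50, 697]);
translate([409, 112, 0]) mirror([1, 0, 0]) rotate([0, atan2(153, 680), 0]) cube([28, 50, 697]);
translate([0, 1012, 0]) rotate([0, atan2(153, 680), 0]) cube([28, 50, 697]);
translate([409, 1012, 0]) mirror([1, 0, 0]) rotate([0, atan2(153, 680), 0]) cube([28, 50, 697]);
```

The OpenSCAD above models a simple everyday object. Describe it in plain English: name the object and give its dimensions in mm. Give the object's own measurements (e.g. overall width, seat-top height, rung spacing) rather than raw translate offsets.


A sawhorse. A 103×1174×48 mm beam (x, y, z) sits on two A-frame leg pairs. Each pair is two raked legs of 28×50 mm section (50 mm along y) splaying symmetrically in x. Each leg rises 680 mm vertically over 153 mm of horizontal reach and is 697 mm long along its own axis. Every leg's outer bottom edge rests on the floor and its outer top edge meets a bottom edge of the beam — the left legs (tilting toward +x) meet the beam's −x bottom edge, the right legs (their mirror images, tilting toward −x) meet its +x bottom edge — so the leg tops tuck under the beam, the beam's underside is 680 mm above the floor, and the feet are 409 mm apart outside-to-outside with the beam centred between them. The two leg pairs are set in 112 mm from either end of the beam.


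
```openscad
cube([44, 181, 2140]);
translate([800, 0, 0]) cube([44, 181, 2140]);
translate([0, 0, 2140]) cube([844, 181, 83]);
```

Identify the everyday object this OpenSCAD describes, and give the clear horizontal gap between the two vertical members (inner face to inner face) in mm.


A door frame. The clear opening width is 756 mm.

Two 2140 mm tall posts with a header on top — a door frame. The left jamb is 44 mm wide at x = 0; the right jamb starts at x = 800. The clear opening is 800 − 44 = 756 mm.


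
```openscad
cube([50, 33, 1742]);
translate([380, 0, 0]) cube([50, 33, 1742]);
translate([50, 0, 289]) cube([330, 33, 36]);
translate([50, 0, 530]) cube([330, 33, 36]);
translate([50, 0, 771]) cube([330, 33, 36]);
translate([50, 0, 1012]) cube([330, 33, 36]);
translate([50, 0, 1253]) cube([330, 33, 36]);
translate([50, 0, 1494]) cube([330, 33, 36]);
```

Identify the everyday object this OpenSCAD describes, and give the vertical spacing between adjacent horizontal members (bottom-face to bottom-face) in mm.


A ladder. The rung spacing is 241 mm.

Two tall 50×33 posts with 6 short bars between them — a ladder. Adjacent rungs sit at z = 289 and z = 530, so the spacing is 530 − 289 = 241 mm.


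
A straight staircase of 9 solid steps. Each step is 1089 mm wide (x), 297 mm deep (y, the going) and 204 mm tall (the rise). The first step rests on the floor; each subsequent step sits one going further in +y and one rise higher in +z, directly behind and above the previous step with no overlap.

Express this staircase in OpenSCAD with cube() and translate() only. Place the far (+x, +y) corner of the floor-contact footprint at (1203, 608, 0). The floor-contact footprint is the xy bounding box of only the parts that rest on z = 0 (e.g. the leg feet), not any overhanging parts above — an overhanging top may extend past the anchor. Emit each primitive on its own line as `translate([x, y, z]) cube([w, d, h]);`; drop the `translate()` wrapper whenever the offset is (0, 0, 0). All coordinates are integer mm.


translate([114, 311, 0]) cube([1089, 297, 204]);
translate([114, 608, 204]) cube([1089, 297, 204]);
translate([114, 905, 408]) cube([1089, 297, 204]);
translate([114, 1202, 612]) cube([1089, 297, 204]);
translate([114, 1499, 816]) cube([1089, 297, 204]);
translate([114, 1796, 1020]) cube([1089, 297, 204]);
translate([114, 2093, 1224]) cube([1089, 297, 204]);
translate([114, 2390, 1428]) cube([1089, 297, 204]);
translate([114, 2687, 1632]) cube([1089, 297, 204]);


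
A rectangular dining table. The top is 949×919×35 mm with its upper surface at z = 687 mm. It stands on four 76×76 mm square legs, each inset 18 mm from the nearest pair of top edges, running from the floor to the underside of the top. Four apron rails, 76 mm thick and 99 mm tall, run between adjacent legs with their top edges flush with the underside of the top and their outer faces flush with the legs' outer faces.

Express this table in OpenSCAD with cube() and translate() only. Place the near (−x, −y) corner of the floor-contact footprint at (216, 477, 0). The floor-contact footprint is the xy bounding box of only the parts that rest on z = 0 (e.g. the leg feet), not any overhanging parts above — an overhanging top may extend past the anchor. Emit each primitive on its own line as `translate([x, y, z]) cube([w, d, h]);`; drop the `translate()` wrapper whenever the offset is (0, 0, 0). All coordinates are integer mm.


translate([198, 459, 652]) cube([949, 919, 35]);
translate([216, 477, 0]) cube([76, 76, 652]);
translate([1053, 477, 0]) cube([76, 76, 652]);
translate([216, 1284, 0]) cube([76, 76, 652]);
translate([1053, 1284, 0]) cube([76, 76, 652]);
translate([292, 477, 553]) cube([761, 76, 99]);
translate([292, 1284, 553]) cube([761, 76, 99]);
translate([216, 553, 553]) cube([76, 731, 99]);
translate([1053, 553, 553]) cube([76, 731, 99]);


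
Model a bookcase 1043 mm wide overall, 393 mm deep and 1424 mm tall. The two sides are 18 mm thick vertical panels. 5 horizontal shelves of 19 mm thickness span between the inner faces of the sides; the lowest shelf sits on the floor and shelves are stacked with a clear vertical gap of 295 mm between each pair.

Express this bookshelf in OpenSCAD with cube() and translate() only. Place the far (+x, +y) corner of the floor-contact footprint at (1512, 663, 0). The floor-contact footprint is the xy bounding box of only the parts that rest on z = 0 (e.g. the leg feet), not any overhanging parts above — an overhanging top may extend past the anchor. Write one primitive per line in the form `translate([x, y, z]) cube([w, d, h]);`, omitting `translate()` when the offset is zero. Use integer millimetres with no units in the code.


translate([469, 270, 0]) cube([18, 393, 1424]);
translate([1494, 270, 0]) cube([18, 393, 1424]);
translate([487, 270, 0]) cube([1007, 393, 19]);
translate([487, 270, 314]) cube([1007, 393, 19]);
translate([487, 270, 628]) cube([1007, 393, 19]);
translate([487, 270, 942]) cube([1007, 393, 19]);
translate([487, 270, 1256]) cube([1007, 393, 19]);
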